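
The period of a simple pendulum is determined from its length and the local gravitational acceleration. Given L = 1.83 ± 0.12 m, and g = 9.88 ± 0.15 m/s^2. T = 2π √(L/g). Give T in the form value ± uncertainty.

Relative error in a monomial: (δT/T)² = Σ (nᵢ · δxᵢ/xᵢ)².
  (½·δL/L)² = (0.5×0.0656)² = 0.00107;  (−½·δg/g)² = (-0.5×0.0152)² = 5.76e-05
δT/T = √(0.00113) = 0.0337
T = 2.70 s, so δT = 0.0337 × 2.70 = 0.0910 s.

2.70 ± 0.0910 s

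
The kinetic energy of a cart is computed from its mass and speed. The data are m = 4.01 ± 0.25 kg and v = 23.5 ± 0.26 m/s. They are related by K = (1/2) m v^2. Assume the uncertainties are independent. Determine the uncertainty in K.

K is a product of powers, so relative uncertainties combine in quadrature:
  (1·δm/m)² = (1×0.0623)² = 0.00389;  (2·δv/v)² = (2×0.0111)² = 0.000490
δK/K = √(0.00438) = 0.0662
K = 1110 J, so δK = 0.0662 × 1110 = 73.3 J.

73.3 J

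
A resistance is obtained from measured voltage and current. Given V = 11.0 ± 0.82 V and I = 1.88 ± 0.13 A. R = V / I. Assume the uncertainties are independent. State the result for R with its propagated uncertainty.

5.85 ± 0.595 Ω

Each factor contributes (exponent × relative error)² to (δR/R)²:
  (1·δV/V)² = (1×0.0745)² = 0.00556;  (-1·δI/I)² = (-1×0.0691)² = 0.00478
δR/R = √(0.0103) = 0.102
R = 5.85 Ω, so δR = 0.102 × 5.85 = 0.595 Ω.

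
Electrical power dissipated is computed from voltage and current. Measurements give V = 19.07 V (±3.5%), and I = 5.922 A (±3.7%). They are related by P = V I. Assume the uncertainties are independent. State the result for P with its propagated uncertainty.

P is a product of powers, so relative uncertainties combine in quadrature:
  (1·δV/V)² = (1×0.0350)² = 0.00123;  (1·δI/I)² = (1×0.0370)² = 0.00137
δP/P = √(0.00259) = 0.0509
P = 112.9 W, so δP = 0.0509 × 112.9 = 5.75 W.

112.9 ± 5.75 W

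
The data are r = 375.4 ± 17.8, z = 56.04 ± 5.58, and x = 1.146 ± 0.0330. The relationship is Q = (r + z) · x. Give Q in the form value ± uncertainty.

494.4 ± 25.7

Let u = r + z = 431.4. δu = √(δr² + δz²) = √(317 + 31.1) = 18.7, so δu/u = 0.0432.
Q is then a monomial in u, x:
δQ/Q = √((δu/u)² + (1·δx/x)²) = √(0.00187 + 0.000829) = 0.0519
Q = 494.4, so δQ = 0.0519 × 494.4 = 25.7.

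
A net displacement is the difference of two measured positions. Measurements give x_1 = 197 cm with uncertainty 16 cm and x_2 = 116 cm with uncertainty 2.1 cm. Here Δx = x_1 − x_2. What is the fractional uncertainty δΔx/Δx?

Sums and differences: (δΔx)² = Σ (cᵢ δxᵢ)².
  (δx_1)² = 256;  (δx_2)² = 4.41
δΔx = √(260) = 16.1 cm
Δx = 81.0 cm, so δΔx/Δx = 16.1/81.0 = 0.199.

0.199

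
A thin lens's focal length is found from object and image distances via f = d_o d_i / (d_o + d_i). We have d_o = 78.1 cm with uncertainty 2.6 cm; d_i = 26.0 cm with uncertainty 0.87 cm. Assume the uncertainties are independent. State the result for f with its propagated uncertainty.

∂f/∂d_o = (d_i/(d_o+d_i))² = 0.0624;  ∂f/∂d_i = (d_o/(d_o+d_i))² = 0.563
δf = √((∂f/∂d_o · δd_o)² + (∂f/∂d_i · δd_i)²) = √(0.0263 + 0.240) = 0.516 cm
f = 19.5 cm.

19.5 ± 0.516 cm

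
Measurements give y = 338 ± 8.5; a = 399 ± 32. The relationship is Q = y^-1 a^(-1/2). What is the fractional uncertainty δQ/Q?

For a monomial Q ∝ y^-1, a^(-1/2), fractional errors add in quadrature:
  (-1·δy/y)² = (-1×0.0251)² = 0.000632;  (−½·δa/a)² = (-0.5×0.0802)² = 0.00161
δQ/Q = √(0.00224) = 0.0473

0.0473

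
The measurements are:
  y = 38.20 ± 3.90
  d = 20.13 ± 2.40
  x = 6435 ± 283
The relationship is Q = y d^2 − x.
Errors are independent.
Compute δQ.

Let p = y·d^2 = 15480. δp/p = √((1·δy/y)² + (2·δd/d)²) = √(0.0104 + 0.0569) = 0.259, so δp = 4020.
Q = p − x: δQ = √(δp² + δx²) = √(1.61e+07 + 80100) = 4030

4030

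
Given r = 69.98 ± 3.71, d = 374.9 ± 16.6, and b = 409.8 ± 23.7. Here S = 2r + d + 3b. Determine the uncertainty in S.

73.4

Absolute uncertainties add in quadrature for a linear combination:
  (2·δr)² = 55.1;  (δd)² = 276;  (3·δb)² = 5060
δS = √(5390) = 73.4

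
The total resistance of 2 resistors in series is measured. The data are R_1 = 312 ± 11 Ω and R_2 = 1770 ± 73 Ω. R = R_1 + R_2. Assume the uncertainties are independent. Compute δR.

For a sum/difference, combine absolute errors in quadrature:
  (δR_1)² = 121;  (δR_2)² = 5330
δR = √(5450) = 73.8 Ω

73.8 Ω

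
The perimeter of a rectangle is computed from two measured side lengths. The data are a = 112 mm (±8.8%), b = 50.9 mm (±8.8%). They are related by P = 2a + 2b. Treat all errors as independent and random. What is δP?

Each term contributes (cᵢ δxᵢ)² to (δP)²:
  (2·δa)² = 389;  (2·δb)² = 80.3
δP = √(469) = 21.7 mm

21.7 mm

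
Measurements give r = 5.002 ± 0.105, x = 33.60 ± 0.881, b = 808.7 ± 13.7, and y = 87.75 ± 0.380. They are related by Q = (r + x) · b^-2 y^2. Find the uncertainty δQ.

0.0190

Let u = r + x = 38.60. δu = √(δr² + δx²) = √(0.0110 + 0.776) = 0.887, so δu/u = 0.0230.
Q is then a monomial in u, b, y:
δQ/Q = √((δu/u)² + (-2·δb/b)² + (2·δy/y)²) = √(0.000528 + 0.00115 + 7.5e-05) = 0.0418
Q = 0.4545, so δQ = 0.0418 × 0.4545 = 0.0190.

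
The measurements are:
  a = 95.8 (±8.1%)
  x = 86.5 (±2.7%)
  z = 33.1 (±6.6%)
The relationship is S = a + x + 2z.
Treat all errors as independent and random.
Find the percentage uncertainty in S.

3.70%

For a sum/difference, combine absolute errors in quadrature:
  (δa)² = 60.2;  (δx)² = 5.45;  (2·δz)² = 19.1
δS = √(84.8) = 9.21
S = 248, so δS/S = 9.21/248 = 0.0370.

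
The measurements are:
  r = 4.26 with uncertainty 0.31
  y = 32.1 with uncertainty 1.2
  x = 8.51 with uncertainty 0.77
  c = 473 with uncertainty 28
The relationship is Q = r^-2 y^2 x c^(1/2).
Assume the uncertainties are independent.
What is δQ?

1990

Q is a product of powers, so relative uncertainties combine in quadrature:
  (-2·δr/r)² = (-2×0.0728)² = 0.0212;  (2·δy/y)² = (2×0.0374)² = 0.00559;  (1·δx/x)² = (1×0.0905)² = 0.00819;  (½·δc/c)² = (0.5×0.0592)² = 0.000876
δQ/Q = √(0.0358) = 0.189
Q = 10500, so δQ = 0.189 × 10500 = 1990.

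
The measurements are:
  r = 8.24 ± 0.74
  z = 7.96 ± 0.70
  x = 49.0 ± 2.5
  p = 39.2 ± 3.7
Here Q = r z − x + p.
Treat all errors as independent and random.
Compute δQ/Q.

Let w = r·z = 65.6. δw/w = √((1·δr/r)² + (1·δz/z)²) = √(0.00807 + 0.00773) = 0.126, so δw = 8.24.
Q = w − x + p: δQ = √(δw² + δx² + δp²) = √(68.0 + 6.25 + 13.7) = 9.38
Q = 55.8, so δQ/Q = 9.38/55.8 = 0.168.

0.168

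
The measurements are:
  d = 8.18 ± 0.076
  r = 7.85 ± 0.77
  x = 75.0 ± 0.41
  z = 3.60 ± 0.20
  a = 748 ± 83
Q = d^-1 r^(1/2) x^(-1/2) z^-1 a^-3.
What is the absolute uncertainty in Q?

For a monomial Q ∝ d^-1, r^(1/2), x^(-1/2), z^-1, a^-3, fractional errors add in quadrature:
  (-1·δd/d)² = (-1×0.00929)² = 8.63e-05;  (½·δr/r)² = (0.5×0.0981)² = 0.00241;  (−½·δx/x)² = (-0.5×0.00547)² = 7.47e-06;  (-1·δz/z)² = (-1×0.0556)² = 0.00309;  (-3·δa/a)² = (-3×0.111)² = 0.111
δQ/Q = √(0.116) = 0.341
Q = 2.63e-11, so δQ = 0.341 × 2.63e-11 = 8.96e-12.

8.96e-12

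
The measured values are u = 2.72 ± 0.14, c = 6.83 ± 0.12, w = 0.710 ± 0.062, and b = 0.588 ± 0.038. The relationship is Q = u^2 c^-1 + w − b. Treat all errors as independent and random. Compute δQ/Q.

0.112

Let p = u^2·c^-1 = 1.08. δp/p = √((2·δu/u)² + (-1·δc/c)²) = √(0.0106 + 0.000309) = 0.104, so δp = 0.113.
Q = p + w − b: δQ = √(δp² + δw² + δb²) = √(0.0128 + 0.00384 + 0.00144) = 0.134
Q = 1.21, so δQ/Q = 0.134/1.21 = 0.112.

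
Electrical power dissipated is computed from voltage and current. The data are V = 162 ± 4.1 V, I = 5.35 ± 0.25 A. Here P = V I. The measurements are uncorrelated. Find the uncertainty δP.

46.1 W

Since P is a product/quotient, work with relative uncertainties:
  (1·δV/V)² = (1×0.0253)² = 0.000641;  (1·δI/I)² = (1×0.0467)² = 0.00218
δP/P = √(0.00282) = 0.0531
P = 867 W, so δP = 0.0531 × 867 = 46.1 W.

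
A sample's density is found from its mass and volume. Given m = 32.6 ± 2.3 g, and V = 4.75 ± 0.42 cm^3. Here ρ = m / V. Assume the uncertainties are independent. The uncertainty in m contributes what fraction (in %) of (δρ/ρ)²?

(δρ/ρ)² = (1·δm/m)² + (-1·δV/V)²
  m term: (1×0.0706)² = 0.00498
  V term: (-1×0.0884)² = 0.00782
Total = 0.0128. Share from m = 0.00498/0.0128 = 0.389.

38.9%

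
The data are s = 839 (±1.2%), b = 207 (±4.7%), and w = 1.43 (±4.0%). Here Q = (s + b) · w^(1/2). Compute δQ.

Let u = s + b = 1050. δu = √(δs² + δb²) = √(101 + 94.7) = 14.0, so δu/u = 0.0134.
Q is then a monomial in u, w:
δQ/Q = √((δu/u)² + (½·δw/w)²) = √(0.000179 + 0.000400) = 0.0241
Q = 1250, so δQ = 0.0241 × 1250 = 30.1.

30.1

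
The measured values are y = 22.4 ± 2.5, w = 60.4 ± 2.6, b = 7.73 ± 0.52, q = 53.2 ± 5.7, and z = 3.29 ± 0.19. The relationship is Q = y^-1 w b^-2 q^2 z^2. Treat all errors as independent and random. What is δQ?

Relative error in a monomial: (δQ/Q)² = Σ (nᵢ · δxᵢ/xᵢ)².
  (-1·δy/y)² = (-1×0.112)² = 0.0125;  (1·δw/w)² = (1×0.0430)² = 0.00185;  (-2·δb/b)² = (-2×0.0673)² = 0.0181;  (2·δq/q)² = (2×0.107)² = 0.0459;  (2·δz/z)² = (2×0.0578)² = 0.0133
δQ/Q = √(0.0917) = 0.303
Q = 1380, so δQ = 0.303 × 1380 = 419.

419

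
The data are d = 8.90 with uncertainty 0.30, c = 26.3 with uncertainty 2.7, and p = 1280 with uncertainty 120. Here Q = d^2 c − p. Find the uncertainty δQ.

Let w = d^2·c = 2080. δw/w = √((2·δd/d)² + (1·δc/c)²) = √(0.00454 + 0.0105) = 0.123, so δw = 256.
Q = w − p: δQ = √(δw² + δp²) = √(65500 + 14400) = 283

283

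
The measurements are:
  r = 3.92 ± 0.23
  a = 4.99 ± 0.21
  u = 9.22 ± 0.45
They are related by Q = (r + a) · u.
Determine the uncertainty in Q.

4.93

Let w = r + a = 8.91. δw = √(δr² + δa²) = √(0.0529 + 0.0441) = 0.311, so δw/w = 0.0350.
Q is then a monomial in w, u:
δQ/Q = √((δw/w)² + (1·δu/u)²) = √(0.00122 + 0.00238) = 0.0600
Q = 82.2, so δQ = 0.0600 × 82.2 = 4.93.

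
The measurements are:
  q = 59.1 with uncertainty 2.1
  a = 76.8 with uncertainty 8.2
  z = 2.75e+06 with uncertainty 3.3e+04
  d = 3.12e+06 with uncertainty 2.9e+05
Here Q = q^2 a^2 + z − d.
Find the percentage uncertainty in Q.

Let p = q^2·a^2 = 2.06e+07. δp/p = √((2·δq/q)² + (2·δa/a)²) = √(0.00505 + 0.0456) = 0.225, so δp = 4.64e+06.
Q = p + z − d: δQ = √(δp² + δz² + δd²) = √(2.15e+13 + 1.09e+09 + 8.41e+10) = 4.65e+06
Q = 2.02e+07, so δQ/Q = 4.65e+06/2.02e+07 = 0.230.

23.0%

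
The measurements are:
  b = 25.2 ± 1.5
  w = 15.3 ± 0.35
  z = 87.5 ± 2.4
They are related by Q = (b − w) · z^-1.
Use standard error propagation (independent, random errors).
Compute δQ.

0.0179

Let u = b − w = 9.90. δu = √(δb² + δw²) = √(2.25 + 0.122) = 1.54, so δu/u = 0.156.
Q is then a monomial in u, z:
δQ/Q = √((δu/u)² + (-1·δz/z)²) = √(0.0242 + 0.000752) = 0.158
Q = 0.113, so δQ = 0.158 × 0.113 = 0.0179.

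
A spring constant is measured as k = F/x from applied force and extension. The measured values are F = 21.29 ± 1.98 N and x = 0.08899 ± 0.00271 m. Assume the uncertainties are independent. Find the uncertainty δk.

23.4 N/m

Products/powers → add relative errors in quadrature, weighted by exponent:
  (1·δF/F)² = (1×0.0930)² = 0.00865;  (-1·δx/x)² = (-1×0.0305)² = 0.000927
δk/k = √(0.00958) = 0.0979
k = 239.2 N/m, so δk = 0.0979 × 239.2 = 23.4 N/m.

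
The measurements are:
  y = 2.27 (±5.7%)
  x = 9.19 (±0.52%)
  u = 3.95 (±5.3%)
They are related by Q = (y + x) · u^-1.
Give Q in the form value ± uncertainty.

Let w = y + x = 11.5. δw = √(δy² + δx²) = √(0.0167 + 0.00228) = 0.138, so δw/w = 0.0120.
Q is then a monomial in w, u:
δQ/Q = √((δw/w)² + (-1·δu/u)²) = √(0.000145 + 0.00281) = 0.0543
Q = 2.90, so δQ = 0.0543 × 2.90 = 0.158.

2.90 ± 0.158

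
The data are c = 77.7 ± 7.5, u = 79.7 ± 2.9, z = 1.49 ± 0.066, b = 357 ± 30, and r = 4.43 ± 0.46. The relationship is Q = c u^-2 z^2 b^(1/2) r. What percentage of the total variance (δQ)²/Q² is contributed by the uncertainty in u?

15.1%

(δQ/Q)² = (1·δc/c)² + (-2·δu/u)² + (2·δz/z)² + (½·δb/b)² + (1·δr/r)²
  c term: (1×0.0965)² = 0.00932
  u term: (-2×0.0364)² = 0.00530
  z term: (2×0.0443)² = 0.00785
  b term: (0.5×0.0840)² = 0.00177
  r term: (1×0.104)² = 0.0108
Total = 0.0350. Share from u = 0.00530/0.0350 = 0.151.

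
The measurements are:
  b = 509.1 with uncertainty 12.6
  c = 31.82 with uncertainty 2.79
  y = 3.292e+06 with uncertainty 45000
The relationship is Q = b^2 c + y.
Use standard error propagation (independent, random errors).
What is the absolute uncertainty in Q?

Let p = b^2·c = 8.247e+06. δp/p = √((2·δb/b)² + (1·δc/c)²) = √(0.00245 + 0.00769) = 0.101, so δp = 8.3e+05.
Q = p + y: δQ = √(δp² + δy²) = √(6.9e+11 + 2.02e+09) = 8.32e+05

8.32e+05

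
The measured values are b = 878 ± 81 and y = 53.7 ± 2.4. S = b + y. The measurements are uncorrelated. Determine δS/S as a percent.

For a sum/difference, combine absolute errors in quadrature:
  (δb)² = 6560;  (δy)² = 5.76
δS = √(6570) = 81.0
S = 932, so δS/S = 81.0/932 = 0.0870.

8.70%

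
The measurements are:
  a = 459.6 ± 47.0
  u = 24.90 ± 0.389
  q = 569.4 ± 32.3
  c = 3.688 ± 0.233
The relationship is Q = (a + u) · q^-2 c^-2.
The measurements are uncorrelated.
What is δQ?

Let w = a + u = 484.5. δw = √(δa² + δu²) = √(2210 + 0.151) = 47.0, so δw/w = 0.0970.
Q is then a monomial in w, q, c:
δQ/Q = √((δw/w)² + (-2·δq/q)² + (-2·δc/c)²) = √(0.00941 + 0.0129 + 0.0160) = 0.196
Q = 0.0001099, so δQ = 0.196 × 0.0001099 = 2.15e-05.

2.15e-05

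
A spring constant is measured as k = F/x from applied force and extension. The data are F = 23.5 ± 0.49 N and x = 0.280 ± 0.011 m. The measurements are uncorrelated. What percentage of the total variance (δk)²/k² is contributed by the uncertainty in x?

(δk/k)² = (1·δF/F)² + (-1·δx/x)²
  F term: (1×0.0209)² = 0.000435
  x term: (-1×0.0393)² = 0.00154
Total = 0.00198. Share from x = 0.00154/0.00198 = 0.780.

78.0%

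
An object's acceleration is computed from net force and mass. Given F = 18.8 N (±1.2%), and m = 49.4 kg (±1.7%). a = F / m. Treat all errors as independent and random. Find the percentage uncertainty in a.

2.08%

Products/powers → add relative errors in quadrature, weighted by exponent:
  (1·δF/F)² = (1×0.0120)² = 0.000144;  (-1·δm/m)² = (-1×0.0170)² = 0.000289
δa/a = √(0.000433) = 0.0208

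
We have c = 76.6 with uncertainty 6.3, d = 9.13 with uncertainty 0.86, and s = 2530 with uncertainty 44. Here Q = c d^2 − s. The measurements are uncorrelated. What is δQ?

1310

Let p = c·d^2 = 6390. δp/p = √((1·δc/c)² + (2·δd/d)²) = √(0.00676 + 0.0355) = 0.206, so δp = 1310.
Q = p − s: δQ = √(δp² + δs²) = √(1.72e+06 + 1940) = 1310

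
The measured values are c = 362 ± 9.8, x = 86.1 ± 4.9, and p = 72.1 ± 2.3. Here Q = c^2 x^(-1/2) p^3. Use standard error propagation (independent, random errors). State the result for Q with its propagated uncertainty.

(5.29 ± 0.601) × 10^9

Each factor contributes (exponent × relative error)² to (δQ/Q)²:
  (2·δc/c)² = (2×0.0271)² = 0.00293;  (−½·δx/x)² = (-0.5×0.0569)² = 0.000810;  (3·δp/p)² = (3×0.0319)² = 0.00916
δQ/Q = √(0.0129) = 0.114
Q = 5.29e+09, so δQ = 0.114 × 5.29e+09 = 6.01e+08.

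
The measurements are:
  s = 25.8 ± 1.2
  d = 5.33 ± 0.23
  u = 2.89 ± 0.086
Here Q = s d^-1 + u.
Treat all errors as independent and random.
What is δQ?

Let p = s·d^-1 = 4.84. δp/p = √((1·δs/s)² + (-1·δd/d)²) = √(0.00216 + 0.00186) = 0.0634, so δp = 0.307.
Q = p + u: δQ = √(δp² + δu²) = √(0.0943 + 0.00740) = 0.319

0.319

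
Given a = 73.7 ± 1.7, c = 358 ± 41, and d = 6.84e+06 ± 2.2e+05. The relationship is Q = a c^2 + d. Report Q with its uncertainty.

Let p = a·c^2 = 9.45e+06. δp/p = √((1·δa/a)² + (2·δc/c)²) = √(0.000532 + 0.0525) = 0.230, so δp = 2.17e+06.
Q = p + d: δQ = √(δp² + δd²) = √(4.73e+12 + 4.84e+10) = 2.19e+06
Q = 1.63e+07.

(1.63 ± 0.219) × 10^7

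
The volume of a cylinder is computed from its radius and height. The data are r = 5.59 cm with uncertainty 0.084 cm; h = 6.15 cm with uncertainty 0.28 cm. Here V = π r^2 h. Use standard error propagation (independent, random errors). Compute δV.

32.9 cm^3

V is a product of powers, so relative uncertainties combine in quadrature:
  (2·δr/r)² = (2×0.0150)² = 0.000903;  (1·δh/h)² = (1×0.0455)² = 0.00207
δV/V = √(0.00298) = 0.0546
V = 604 cm^3, so δV = 0.0546 × 604 = 32.9 cm^3.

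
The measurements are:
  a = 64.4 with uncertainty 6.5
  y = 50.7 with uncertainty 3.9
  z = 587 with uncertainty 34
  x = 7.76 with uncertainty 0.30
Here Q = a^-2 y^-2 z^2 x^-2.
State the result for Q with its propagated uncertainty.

Each factor contributes (exponent × relative error)² to (δQ/Q)²:
  (-2·δa/a)² = (-2×0.101)² = 0.0407;  (-2·δy/y)² = (-2×0.0769)² = 0.0237;  (2·δz/z)² = (2×0.0579)² = 0.0134;  (-2·δx/x)² = (-2×0.0387)² = 0.00598
δQ/Q = √(0.0838) = 0.290
Q = 0.000537, so δQ = 0.290 × 0.000537 = 0.000155.

0.000537 ± 0.000155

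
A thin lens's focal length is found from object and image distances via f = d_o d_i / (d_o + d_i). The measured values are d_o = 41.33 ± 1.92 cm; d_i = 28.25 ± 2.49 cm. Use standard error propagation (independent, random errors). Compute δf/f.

0.0556

∂f/∂d_o = (d_i/(d_o+d_i))² = 0.165;  ∂f/∂d_i = (d_o/(d_o+d_i))² = 0.353
δf = √((∂f/∂d_o · δd_o)² + (∂f/∂d_i · δd_i)²) = √(0.100 + 0.772) = 0.934 cm
f = 16.78 cm, so δf/f = 0.934/16.78 = 0.0556.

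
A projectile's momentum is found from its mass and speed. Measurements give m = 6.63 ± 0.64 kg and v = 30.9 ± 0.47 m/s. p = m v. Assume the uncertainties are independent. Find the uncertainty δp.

20.0 kg·m/s

Relative error in a monomial: (δp/p)² = Σ (nᵢ · δxᵢ/xᵢ)².
  (1·δm/m)² = (1×0.0965)² = 0.00932;  (1·δv/v)² = (1×0.0152)² = 0.000231
δp/p = √(0.00955) = 0.0977
p = 205 kg·m/s, so δp = 0.0977 × 205 = 20.0 kg·m/s.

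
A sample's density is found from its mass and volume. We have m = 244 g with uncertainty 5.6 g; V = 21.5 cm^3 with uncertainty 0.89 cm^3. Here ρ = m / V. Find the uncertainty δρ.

0.537 g/cm^3

Each factor contributes (exponent × relative error)² to (δρ/ρ)²:
  (1·δm/m)² = (1×0.0230)² = 0.000527;  (-1·δV/V)² = (-1×0.0414)² = 0.00171
δρ/ρ = √(0.00224) = 0.0473
ρ = 11.3 g/cm^3, so δρ = 0.0473 × 11.3 = 0.537 g/cm^3.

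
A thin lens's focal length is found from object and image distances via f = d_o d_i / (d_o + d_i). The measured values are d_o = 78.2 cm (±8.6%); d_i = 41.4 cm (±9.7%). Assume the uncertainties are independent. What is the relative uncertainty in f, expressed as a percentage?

∂f/∂d_o = (d_i/(d_o+d_i))² = 0.120;  ∂f/∂d_i = (d_o/(d_o+d_i))² = 0.428
δf = √((∂f/∂d_o · δd_o)² + (∂f/∂d_i · δd_i)²) = √(0.649 + 2.95) = 1.90 cm
f = 27.1 cm, so δf/f = 1.90/27.1 = 0.0701.

7.01%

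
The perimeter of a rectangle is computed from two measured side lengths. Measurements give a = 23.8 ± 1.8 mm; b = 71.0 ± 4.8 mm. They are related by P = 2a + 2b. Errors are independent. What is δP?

10.3 mm

Sums and differences: (δP)² = Σ (cᵢ δxᵢ)².
  (2·δa)² = 13.0;  (2·δb)² = 92.2
δP = √(105) = 10.3 mm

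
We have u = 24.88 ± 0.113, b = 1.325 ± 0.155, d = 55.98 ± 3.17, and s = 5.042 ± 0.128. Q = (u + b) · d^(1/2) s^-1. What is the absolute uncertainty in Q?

Let w = u + b = 26.20. δw = √(δu² + δb²) = √(0.0128 + 0.0240) = 0.192, so δw/w = 0.00732.
Q is then a monomial in w, d, s:
δQ/Q = √((δw/w)² + (½·δd/d)² + (-1·δs/s)²) = √(5.36e-05 + 0.000802 + 0.000644) = 0.0387
Q = 38.89, so δQ = 0.0387 × 38.89 = 1.51.

1.51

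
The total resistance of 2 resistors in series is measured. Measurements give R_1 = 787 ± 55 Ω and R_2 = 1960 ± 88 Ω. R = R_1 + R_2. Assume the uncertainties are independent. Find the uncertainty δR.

Each term contributes (cᵢ δxᵢ)² to (δR)²:
  (δR_1)² = 3020;  (δR_2)² = 7740
δR = √(10800) = 104 Ω

104 Ω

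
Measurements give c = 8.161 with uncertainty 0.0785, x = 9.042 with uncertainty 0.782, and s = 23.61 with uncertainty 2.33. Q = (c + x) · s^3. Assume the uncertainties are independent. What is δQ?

67800

Let u = c + x = 17.20. δu = √(δc² + δx²) = √(0.00616 + 0.612) = 0.786, so δu/u = 0.0457.
Q is then a monomial in u, s:
δQ/Q = √((δu/u)² + (3·δs/s)²) = √(0.00209 + 0.0877) = 0.300
Q = 226400, so δQ = 0.300 × 226400 = 67800.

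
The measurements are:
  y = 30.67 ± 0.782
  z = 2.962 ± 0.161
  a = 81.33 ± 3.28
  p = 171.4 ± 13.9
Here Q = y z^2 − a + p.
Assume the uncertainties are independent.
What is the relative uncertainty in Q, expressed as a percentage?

Let w = y·z^2 = 269.1. δw/w = √((1·δy/y)² + (2·δz/z)²) = √(0.000650 + 0.0118) = 0.112, so δw = 30.0.
Q = w − a + p: δQ = √(δw² + δa² + δp²) = √(903 + 10.8 + 193) = 33.3
Q = 359.2, so δQ/Q = 33.3/359.2 = 0.0926.

9.26%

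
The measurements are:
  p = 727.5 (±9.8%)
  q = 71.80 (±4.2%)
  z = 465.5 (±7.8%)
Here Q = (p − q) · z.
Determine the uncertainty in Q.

Let u = p − q = 655.7. δu = √(δp² + δq²) = √(5080 + 9.09) = 71.4, so δu/u = 0.109.
Q is then a monomial in u, z:
δQ/Q = √((δu/u)² + (1·δz/z)²) = √(0.0118 + 0.00608) = 0.134
Q = 305200, so δQ = 0.134 × 305200 = 40900.

40900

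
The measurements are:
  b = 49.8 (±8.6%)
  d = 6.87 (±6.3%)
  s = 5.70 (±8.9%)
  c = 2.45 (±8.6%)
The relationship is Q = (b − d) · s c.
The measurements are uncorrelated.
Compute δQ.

Let u = b − d = 42.9. δu = √(δb² + δd²) = √(18.3 + 0.187) = 4.30, so δu/u = 0.100.
Q is then a monomial in u, s, c:
δQ/Q = √((δu/u)² + (1·δs/s)² + (1·δc/c)²) = √(0.0101 + 0.00792 + 0.00740) = 0.159
Q = 600, so δQ = 0.159 × 600 = 95.5.

95.5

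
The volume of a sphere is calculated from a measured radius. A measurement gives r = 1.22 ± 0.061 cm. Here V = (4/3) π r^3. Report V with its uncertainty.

Since V is a product/quotient, work with relative uncertainties:
  (3·δr/r)² = (3×0.0500)² = 0.0225
δV/V = √(0.0225) = 0.150
V = 7.61 cm^3, so δV = 0.150 × 7.61 = 1.14 cm^3.

7.61 ± 1.14 cm^3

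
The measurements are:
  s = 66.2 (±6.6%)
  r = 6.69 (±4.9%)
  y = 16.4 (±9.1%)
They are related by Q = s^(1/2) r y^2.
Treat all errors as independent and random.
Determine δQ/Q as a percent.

Since Q is a product/quotient, work with relative uncertainties:
  (½·δs/s)² = (0.5×0.0660)² = 0.00109;  (1·δr/r)² = (1×0.0490)² = 0.00240;  (2·δy/y)² = (2×0.0910)² = 0.0331
δQ/Q = √(0.0366) = 0.191

19.1%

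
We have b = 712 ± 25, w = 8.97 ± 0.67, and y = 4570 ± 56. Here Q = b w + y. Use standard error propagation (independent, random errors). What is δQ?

530

Let p = b·w = 6390. δp/p = √((1·δb/b)² + (1·δw/w)²) = √(0.00123 + 0.00558) = 0.0825, so δp = 527.
Q = p + y: δQ = √(δp² + δy²) = √(2.78e+05 + 3140) = 530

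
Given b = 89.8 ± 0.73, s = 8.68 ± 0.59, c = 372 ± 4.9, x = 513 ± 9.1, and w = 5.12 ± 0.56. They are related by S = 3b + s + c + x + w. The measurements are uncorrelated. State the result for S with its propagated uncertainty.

1170 ± 10.6

S is a linear combination, so absolute uncertainties add in quadrature:
  (3·δb)² = 4.80;  (δs)² = 0.348;  (δc)² = 24.0;  (δx)² = 82.8;  (δw)² = 0.314
δS = √(112) = 10.6
S = 1170.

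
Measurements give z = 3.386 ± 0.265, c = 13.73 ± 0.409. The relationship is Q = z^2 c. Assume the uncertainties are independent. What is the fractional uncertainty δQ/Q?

0.159

Products/powers → add relative errors in quadrature, weighted by exponent:
  (2·δz/z)² = (2×0.0783)² = 0.0245;  (1·δc/c)² = (1×0.0298)² = 0.000887
δQ/Q = √(0.0254) = 0.159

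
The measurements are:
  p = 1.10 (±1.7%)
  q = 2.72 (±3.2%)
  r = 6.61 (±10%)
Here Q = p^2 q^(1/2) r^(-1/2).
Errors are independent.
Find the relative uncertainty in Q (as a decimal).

Products/powers → add relative errors in quadrature, weighted by exponent:
  (2·δp/p)² = (2×0.0170)² = 0.00116;  (½·δq/q)² = (0.5×0.0320)² = 0.000256;  (−½·δr/r)² = (-0.5×0.100)² = 0.00250
δQ/Q = √(0.00391) = 0.0625

0.0625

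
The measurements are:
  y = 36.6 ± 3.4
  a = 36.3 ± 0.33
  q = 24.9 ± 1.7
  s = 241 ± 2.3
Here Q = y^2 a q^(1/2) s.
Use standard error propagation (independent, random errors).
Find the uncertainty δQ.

1.11e+07

Each factor contributes (exponent × relative error)² to (δQ/Q)²:
  (2·δy/y)² = (2×0.0929)² = 0.0345;  (1·δa/a)² = (1×0.00909)² = 8.26e-05;  (½·δq/q)² = (0.5×0.0683)² = 0.00117;  (1·δs/s)² = (1×0.00954)² = 9.11e-05
δQ/Q = √(0.0359) = 0.189
Q = 5.85e+07, so δQ = 0.189 × 5.85e+07 = 1.11e+07.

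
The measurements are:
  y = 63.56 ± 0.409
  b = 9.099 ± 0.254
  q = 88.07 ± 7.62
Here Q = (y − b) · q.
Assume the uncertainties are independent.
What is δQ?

Let u = y − b = 54.46. δu = √(δy² + δb²) = √(0.167 + 0.0645) = 0.481, so δu/u = 0.00884.
Q is then a monomial in u, q:
δQ/Q = √((δu/u)² + (1·δq/q)²) = √(7.82e-05 + 0.00749) = 0.0870
Q = 4796, so δQ = 0.0870 × 4796 = 417.

417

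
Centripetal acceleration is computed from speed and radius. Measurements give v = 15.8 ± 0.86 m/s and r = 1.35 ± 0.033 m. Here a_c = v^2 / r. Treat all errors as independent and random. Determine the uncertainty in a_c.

Since a_c is a product/quotient, work with relative uncertainties:
  (2·δv/v)² = (2×0.0544)² = 0.0119;  (-1·δr/r)² = (-1×0.0244)² = 0.000598
δa_c/a_c = √(0.0124) = 0.112
a_c = 185 m/s^2, so δa_c = 0.112 × 185 = 20.6 m/s^2.

20.6 m/s^2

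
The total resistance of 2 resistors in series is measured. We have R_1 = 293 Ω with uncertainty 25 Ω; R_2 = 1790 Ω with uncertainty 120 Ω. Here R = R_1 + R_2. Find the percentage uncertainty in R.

5.88%

Sums and differences: (δR)² = Σ (cᵢ δxᵢ)².
  (δR_1)² = 625;  (δR_2)² = 14400
δR = √(15000) = 123 Ω
R = 2080 Ω, so δR/R = 123/2080 = 0.0588.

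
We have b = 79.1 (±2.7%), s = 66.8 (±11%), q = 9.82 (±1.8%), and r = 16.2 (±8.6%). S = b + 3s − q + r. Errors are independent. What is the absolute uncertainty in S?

22.2

Each term contributes (cᵢ δxᵢ)² to (δS)²:
  (δb)² = 4.56;  (3·δs)² = 486;  (δq)² = 0.0312;  (δr)² = 1.94
δS = √(492) = 22.2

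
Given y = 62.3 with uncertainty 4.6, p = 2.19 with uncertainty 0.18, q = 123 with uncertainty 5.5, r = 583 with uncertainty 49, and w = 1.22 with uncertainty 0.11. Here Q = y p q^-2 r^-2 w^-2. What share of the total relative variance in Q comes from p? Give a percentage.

8.34%

(δQ/Q)² = (1·δy/y)² + (1·δp/p)² + (-2·δq/q)² + (-2·δr/r)² + (-2·δw/w)²
  y term: (1×0.0738)² = 0.00545
  p term: (1×0.0822)² = 0.00676
  q term: (-2×0.0447)² = 0.00800
  r term: (-2×0.0840)² = 0.0283
  w term: (-2×0.0902)² = 0.0325
Total = 0.0810. Share from p = 0.00676/0.0810 = 0.0834.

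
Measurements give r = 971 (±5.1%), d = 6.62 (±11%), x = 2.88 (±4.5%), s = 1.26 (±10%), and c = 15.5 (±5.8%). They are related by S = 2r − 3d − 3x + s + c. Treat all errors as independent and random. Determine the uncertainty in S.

Each term contributes (cᵢ δxᵢ)² to (δS)²:
  (2·δr)² = 9810;  (3·δd)² = 4.77;  (3·δx)² = 0.151;  (δs)² = 0.0159;  (δc)² = 0.808
δS = √(9820) = 99.1

99.1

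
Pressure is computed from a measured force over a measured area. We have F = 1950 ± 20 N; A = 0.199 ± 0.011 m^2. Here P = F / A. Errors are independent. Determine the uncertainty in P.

P is a product of powers, so relative uncertainties combine in quadrature:
  (1·δF/F)² = (1×0.0103)² = 0.000105;  (-1·δA/A)² = (-1×0.0553)² = 0.00306
δP/P = √(0.00316) = 0.0562
P = 9800 Pa, so δP = 0.0562 × 9800 = 551 Pa.

551 Pa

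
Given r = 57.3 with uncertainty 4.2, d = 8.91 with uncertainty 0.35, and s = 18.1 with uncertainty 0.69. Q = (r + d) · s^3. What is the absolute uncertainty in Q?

51400

Let u = r + d = 66.2. δu = √(δr² + δd²) = √(17.6 + 0.122) = 4.21, so δu/u = 0.0637.
Q is then a monomial in u, s:
δQ/Q = √((δu/u)² + (3·δs/s)²) = √(0.00405 + 0.0131) = 0.131
Q = 3.93e+05, so δQ = 0.131 × 3.93e+05 = 51400.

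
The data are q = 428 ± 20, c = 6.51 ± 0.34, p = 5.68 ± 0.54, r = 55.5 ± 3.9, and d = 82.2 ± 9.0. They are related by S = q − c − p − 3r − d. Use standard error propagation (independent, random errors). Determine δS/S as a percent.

Sums and differences: (δS)² = Σ (cᵢ δxᵢ)².
  (δq)² = 400;  (δc)² = 0.116;  (δp)² = 0.292;  (3·δr)² = 137;  (δd)² = 81.0
δS = √(618) = 24.9
S = 167, so δS/S = 24.9/167 = 0.149.

14.9%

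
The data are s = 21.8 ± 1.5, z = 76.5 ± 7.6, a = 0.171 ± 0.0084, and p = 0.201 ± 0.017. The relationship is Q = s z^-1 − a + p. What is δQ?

0.0393

Let w = s·z^-1 = 0.285. δw/w = √((1·δs/s)² + (-1·δz/z)²) = √(0.00473 + 0.00987) = 0.121, so δw = 0.0344.
Q = w − a + p: δQ = √(δw² + δa² + δp²) = √(0.00119 + 7.06e-05 + 0.000289) = 0.0393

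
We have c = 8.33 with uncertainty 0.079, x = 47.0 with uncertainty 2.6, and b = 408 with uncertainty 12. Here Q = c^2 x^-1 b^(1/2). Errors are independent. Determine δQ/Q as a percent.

6.03%

For a monomial Q ∝ c^2, x^-1, b^(1/2), fractional errors add in quadrature:
  (2·δc/c)² = (2×0.00948)² = 0.000360;  (-1·δx/x)² = (-1×0.0553)² = 0.00306;  (½·δb/b)² = (0.5×0.0294)² = 0.000216
δQ/Q = √(0.00364) = 0.0603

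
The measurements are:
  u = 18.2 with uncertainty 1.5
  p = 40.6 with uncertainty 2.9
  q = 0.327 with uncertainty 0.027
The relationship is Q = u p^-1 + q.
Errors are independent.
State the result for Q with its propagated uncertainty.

Let w = u·p^-1 = 0.448. δw/w = √((1·δu/u)² + (-1·δp/p)²) = √(0.00679 + 0.00510) = 0.109, so δw = 0.0489.
Q = w + q: δQ = √(δw² + δq²) = √(0.00239 + 0.000729) = 0.0559
Q = 0.775.

0.775 ± 0.0559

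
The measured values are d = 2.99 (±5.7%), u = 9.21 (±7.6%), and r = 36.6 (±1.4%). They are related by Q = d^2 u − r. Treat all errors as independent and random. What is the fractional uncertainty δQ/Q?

0.247

Let p = d^2·u = 82.3. δp/p = √((2·δd/d)² + (1·δu/u)²) = √(0.0130 + 0.00578) = 0.137, so δp = 11.3.
Q = p − r: δQ = √(δp² + δr²) = √(127 + 0.263) = 11.3
Q = 45.7, so δQ/Q = 11.3/45.7 = 0.247.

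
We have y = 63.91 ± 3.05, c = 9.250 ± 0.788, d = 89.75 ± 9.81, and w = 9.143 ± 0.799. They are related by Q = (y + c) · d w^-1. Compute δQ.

Let u = y + c = 73.16. δu = √(δy² + δc²) = √(9.30 + 0.621) = 3.15, so δu/u = 0.0431.
Q is then a monomial in u, d, w:
δQ/Q = √((δu/u)² + (1·δd/d)² + (-1·δw/w)²) = √(0.00185 + 0.0119 + 0.00764) = 0.146
Q = 718.2, so δQ = 0.146 × 718.2 = 105.

105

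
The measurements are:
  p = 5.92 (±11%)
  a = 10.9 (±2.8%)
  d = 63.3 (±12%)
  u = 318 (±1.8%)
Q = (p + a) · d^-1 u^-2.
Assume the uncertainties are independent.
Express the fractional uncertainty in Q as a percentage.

13.2%

Let w = p + a = 16.8. δw = √(δp² + δa²) = √(0.424 + 0.0931) = 0.719, so δw/w = 0.0428.
Q is then a monomial in w, d, u:
δQ/Q = √((δw/w)² + (-1·δd/d)² + (-2·δu/u)²) = √(0.00183 + 0.0144 + 0.00130) = 0.132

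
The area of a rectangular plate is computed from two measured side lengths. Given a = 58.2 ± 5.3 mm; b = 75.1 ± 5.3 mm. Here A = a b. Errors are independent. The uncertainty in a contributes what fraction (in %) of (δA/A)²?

62.5%

(δA/A)² = (1·δa/a)² + (1·δb/b)²
  a term: (1×0.0911)² = 0.00829
  b term: (1×0.0706)² = 0.00498
Total = 0.0133. Share from a = 0.00829/0.0133 = 0.625.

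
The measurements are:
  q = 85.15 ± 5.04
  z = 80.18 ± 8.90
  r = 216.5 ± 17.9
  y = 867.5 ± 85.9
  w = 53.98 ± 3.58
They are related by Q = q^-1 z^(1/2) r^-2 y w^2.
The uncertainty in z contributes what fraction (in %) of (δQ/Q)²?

5.02%

(δQ/Q)² = (-1·δq/q)² + (½·δz/z)² + (-2·δr/r)² + (1·δy/y)² + (2·δw/w)²
  q term: (-1×0.0592)² = 0.00350
  z term: (0.5×0.111)² = 0.00308
  r term: (-2×0.0827)² = 0.0273
  y term: (1×0.0990)² = 0.00980
  w term: (2×0.0663)² = 0.0176
Total = 0.0613. Share from z = 0.00308/0.0613 = 0.0502.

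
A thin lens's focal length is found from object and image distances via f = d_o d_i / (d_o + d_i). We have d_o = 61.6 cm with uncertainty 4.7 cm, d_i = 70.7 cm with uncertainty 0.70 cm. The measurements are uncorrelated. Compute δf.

∂f/∂d_o = (d_i/(d_o+d_i))² = 0.286;  ∂f/∂d_i = (d_o/(d_o+d_i))² = 0.217
δf = √((∂f/∂d_o · δd_o)² + (∂f/∂d_i · δd_i)²) = √(1.80 + 0.0230) = 1.35 cm

1.35 cm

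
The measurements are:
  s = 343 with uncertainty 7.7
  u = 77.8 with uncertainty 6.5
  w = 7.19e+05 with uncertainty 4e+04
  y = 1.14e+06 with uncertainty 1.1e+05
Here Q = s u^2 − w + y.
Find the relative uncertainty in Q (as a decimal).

0.148

Let p = s·u^2 = 2.08e+06. δp/p = √((1·δs/s)² + (2·δu/u)²) = √(0.000504 + 0.0279) = 0.169, so δp = 3.5e+05.
Q = p − w + y: δQ = √(δp² + δw² + δy²) = √(1.23e+11 + 1.6e+09 + 1.21e+10) = 3.69e+05
Q = 2.5e+06, so δQ/Q = 3.69e+05/2.5e+06 = 0.148.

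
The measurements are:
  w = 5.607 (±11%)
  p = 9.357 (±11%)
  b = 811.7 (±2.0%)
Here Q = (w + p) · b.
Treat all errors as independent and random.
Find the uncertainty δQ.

1000

Let u = w + p = 14.96. δu = √(δw² + δp²) = √(0.380 + 1.06) = 1.20, so δu/u = 0.0802.
Q is then a monomial in u, b:
δQ/Q = √((δu/u)² + (1·δb/b)²) = √(0.00643 + 0.000400) = 0.0826
Q = 12150, so δQ = 0.0826 × 12150 = 1000.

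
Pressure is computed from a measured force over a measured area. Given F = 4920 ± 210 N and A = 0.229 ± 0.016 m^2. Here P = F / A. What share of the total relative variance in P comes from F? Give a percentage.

27.2%

(δP/P)² = (1·δF/F)² + (-1·δA/A)²
  F term: (1×0.0427)² = 0.00182
  A term: (-1×0.0699)² = 0.00488
Total = 0.00670. Share from F = 0.00182/0.00670 = 0.272.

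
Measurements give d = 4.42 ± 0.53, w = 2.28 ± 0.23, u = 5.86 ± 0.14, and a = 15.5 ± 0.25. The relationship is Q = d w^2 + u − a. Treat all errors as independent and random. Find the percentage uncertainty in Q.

40.5%

Let p = d·w^2 = 23.0. δp/p = √((1·δd/d)² + (2·δw/w)²) = √(0.0144 + 0.0407) = 0.235, so δp = 5.39.
Q = p + u − a: δQ = √(δp² + δu² + δa²) = √(29.1 + 0.0196 + 0.0625) = 5.40
Q = 13.3, so δQ/Q = 5.40/13.3 = 0.405.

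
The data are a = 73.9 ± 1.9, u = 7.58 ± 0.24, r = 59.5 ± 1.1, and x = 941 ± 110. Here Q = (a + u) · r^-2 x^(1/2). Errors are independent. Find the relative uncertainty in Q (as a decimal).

Let w = a + u = 81.5. δw = √(δa² + δu²) = √(3.61 + 0.0576) = 1.92, so δw/w = 0.0235.
Q is then a monomial in w, r, x:
δQ/Q = √((δw/w)² + (-2·δr/r)² + (½·δx/x)²) = √(0.000552 + 0.00137 + 0.00342) = 0.0730

0.0730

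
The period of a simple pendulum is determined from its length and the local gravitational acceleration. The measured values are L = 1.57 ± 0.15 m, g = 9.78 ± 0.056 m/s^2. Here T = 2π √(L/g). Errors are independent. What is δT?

0.120 s

For a monomial T ∝ L^(1/2), g^(-1/2), fractional errors add in quadrature:
  (½·δL/L)² = (0.5×0.0955)² = 0.00228;  (−½·δg/g)² = (-0.5×0.00573)² = 8.2e-06
δT/T = √(0.00229) = 0.0479
T = 2.52 s, so δT = 0.0479 × 2.52 = 0.120 s.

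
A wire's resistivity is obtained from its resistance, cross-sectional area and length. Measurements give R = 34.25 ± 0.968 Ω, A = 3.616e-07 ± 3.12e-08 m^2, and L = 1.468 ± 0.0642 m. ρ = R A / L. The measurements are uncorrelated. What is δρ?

ρ is a product of powers, so relative uncertainties combine in quadrature:
  (1·δR/R)² = (1×0.0283)² = 0.000799;  (1·δA/A)² = (1×0.0863)² = 0.00744;  (-1·δL/L)² = (-1×0.0437)² = 0.00191
δρ/ρ = √(0.0102) = 0.101
ρ = 8.437e-06 Ω·m, so δρ = 0.101 × 8.437e-06 = 8.5e-07 Ω·m.

8.5e-07 Ω·m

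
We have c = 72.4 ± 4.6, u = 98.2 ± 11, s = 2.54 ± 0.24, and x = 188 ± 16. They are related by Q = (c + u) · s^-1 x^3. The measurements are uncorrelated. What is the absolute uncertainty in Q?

1.25e+08

Let w = c + u = 171. δw = √(δc² + δu²) = √(21.2 + 121) = 11.9, so δw/w = 0.0699.
Q is then a monomial in w, s, x:
δQ/Q = √((δw/w)² + (-1·δs/s)² + (3·δx/x)²) = √(0.00488 + 0.00893 + 0.0652) = 0.281
Q = 4.46e+08, so δQ = 0.281 × 4.46e+08 = 1.25e+08.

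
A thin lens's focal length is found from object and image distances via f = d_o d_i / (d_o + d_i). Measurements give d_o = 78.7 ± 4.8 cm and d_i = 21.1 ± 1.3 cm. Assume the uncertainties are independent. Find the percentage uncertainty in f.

5.03%

∂f/∂d_o = (d_i/(d_o+d_i))² = 0.0447;  ∂f/∂d_i = (d_o/(d_o+d_i))² = 0.622
δf = √((∂f/∂d_o · δd_o)² + (∂f/∂d_i · δd_i)²) = √(0.0460 + 0.654) = 0.836 cm
f = 16.6 cm, so δf/f = 0.836/16.6 = 0.0503.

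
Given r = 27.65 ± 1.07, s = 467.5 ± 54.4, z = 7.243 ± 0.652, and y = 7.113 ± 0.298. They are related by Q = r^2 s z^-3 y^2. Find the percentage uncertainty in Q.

For a monomial Q ∝ r^2, s, z^-3, y^2, fractional errors add in quadrature:
  (2·δr/r)² = (2×0.0387)² = 0.00599;  (1·δs/s)² = (1×0.116)² = 0.0135;  (-3·δz/z)² = (-3×0.0900)² = 0.0729;  (2·δy/y)² = (2×0.0419)² = 0.00702
δQ/Q = √(0.0995) = 0.315

31.5%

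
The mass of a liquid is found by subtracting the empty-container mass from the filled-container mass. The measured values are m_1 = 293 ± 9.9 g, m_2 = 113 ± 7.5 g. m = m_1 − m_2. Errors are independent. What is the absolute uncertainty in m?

For a sum/difference, combine absolute errors in quadrature:
  (δm_1)² = 98.0;  (δm_2)² = 56.2
δm = √(154) = 12.4 g

12.4 g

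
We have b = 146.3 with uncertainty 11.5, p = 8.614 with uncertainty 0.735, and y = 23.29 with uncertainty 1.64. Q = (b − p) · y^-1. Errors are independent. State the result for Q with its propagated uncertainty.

Let u = b − p = 137.7. δu = √(δb² + δp²) = √(132 + 0.540) = 11.5, so δu/u = 0.0837.
Q is then a monomial in u, y:
δQ/Q = √((δu/u)² + (-1·δy/y)²) = √(0.00700 + 0.00496) = 0.109
Q = 5.912, so δQ = 0.109 × 5.912 = 0.647.

5.912 ± 0.647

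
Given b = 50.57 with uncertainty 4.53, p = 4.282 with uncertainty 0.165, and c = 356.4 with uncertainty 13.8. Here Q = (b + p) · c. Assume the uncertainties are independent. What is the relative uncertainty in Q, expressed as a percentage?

Let u = b + p = 54.85. δu = √(δb² + δp²) = √(20.5 + 0.0272) = 4.53, so δu/u = 0.0826.
Q is then a monomial in u, c:
δQ/Q = √((δu/u)² + (1·δc/c)²) = √(0.00683 + 0.00150) = 0.0913

9.13%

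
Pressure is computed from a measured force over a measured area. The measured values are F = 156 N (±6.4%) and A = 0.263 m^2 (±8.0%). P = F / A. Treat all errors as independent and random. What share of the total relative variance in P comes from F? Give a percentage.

(δP/P)² = (1·δF/F)² + (-1·δA/A)²
  F term: (1×0.0640)² = 0.00410
  A term: (-1×0.0800)² = 0.00640
Total = 0.0105. Share from F = 0.00410/0.0105 = 0.390.

39.0%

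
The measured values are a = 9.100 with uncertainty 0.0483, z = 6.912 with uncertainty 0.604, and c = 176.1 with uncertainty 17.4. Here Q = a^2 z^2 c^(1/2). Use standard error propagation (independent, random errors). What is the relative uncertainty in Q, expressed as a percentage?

For a monomial Q ∝ a^2, z^2, c^(1/2), fractional errors add in quadrature:
  (2·δa/a)² = (2×0.00531)² = 0.000113;  (2·δz/z)² = (2×0.0874)² = 0.0305;  (½·δc/c)² = (0.5×0.0988)² = 0.00244
δQ/Q = √(0.0331) = 0.182

18.2%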